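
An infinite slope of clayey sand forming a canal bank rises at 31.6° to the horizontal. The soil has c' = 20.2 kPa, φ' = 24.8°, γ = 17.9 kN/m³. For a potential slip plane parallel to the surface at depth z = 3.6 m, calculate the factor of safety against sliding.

FS = 1.45

For an infinite slope with a slip plane parallel to the surface (no pore pressure): FS = [c' + γz cos²β tanφ'] / [γz sinβ cosβ].
γz = 17.9·3.6 = 64.44 kN/m²
Numerator = 20.2 + 64.44·cos²31.6°·tan24.8° = 20.2 + 64.44·0.7254·0.4621 = 41.800 kPa
Denominator = 64.44·sin31.6°·cos31.6° = 64.44·0.5240·0.8517 = 28.759 kPa
FS = 41.800 / 28.759 = 1.453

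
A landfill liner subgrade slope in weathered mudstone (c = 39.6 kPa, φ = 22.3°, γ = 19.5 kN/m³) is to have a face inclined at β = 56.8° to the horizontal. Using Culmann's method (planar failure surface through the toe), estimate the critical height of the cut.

Culmann's analysis gives the critical failure plane at α_cr = (β + φ)/2 = (56.8 + 22.3)/2 = 39.5°, and the critical height
H_c = (4c/γ) · sinβ cosφ / [1 − cos(β − φ)]
    = (4·39.6/19.5) · sin56.8°·cos22.3° / [1 − cos(34.5°)]
    = 8.123 · 0.8368·0.9252 / [1 − 0.8241]
    = 8.123 · 0.7742 / 0.1759
    = 35.76 m

H_c = 35.76 m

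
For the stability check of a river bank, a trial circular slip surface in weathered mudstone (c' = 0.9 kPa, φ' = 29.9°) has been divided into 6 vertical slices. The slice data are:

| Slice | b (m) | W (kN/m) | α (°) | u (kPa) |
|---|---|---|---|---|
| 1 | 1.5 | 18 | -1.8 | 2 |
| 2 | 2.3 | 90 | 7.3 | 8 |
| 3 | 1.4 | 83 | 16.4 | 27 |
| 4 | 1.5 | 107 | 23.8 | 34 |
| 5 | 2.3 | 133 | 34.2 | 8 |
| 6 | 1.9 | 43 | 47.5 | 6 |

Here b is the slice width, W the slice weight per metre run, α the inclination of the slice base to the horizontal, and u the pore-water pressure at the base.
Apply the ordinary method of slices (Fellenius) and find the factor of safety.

FS = 0.90

Ordinary method of slices: FS = Σ[c'·Δl_i + (W_i cosα_i − u_i·Δl_i)·tanφ'] / Σ W_i sinα_i, with Δl_i = b_i / cosα_i.
Slice 1: Δl = 1.5/cos(-1.8°) = 1.501 m; N'_1 = 18·cos(-1.8°) − 2·1.501 = 15.0; c'Δl = 1.35; W sinα = -0.6
Slice 2: Δl = 2.3/cos7.3° = 2.319 m; N'_2 = 90·cos7.3° − 8·2.319 = 70.7; c'Δl = 2.09; W sinα = 11.4
Slice 3: Δl = 1.4/cos16.4° = 1.459 m; N'_3 = 83·cos16.4° − 27·1.459 = 40.2; c'Δl = 1.31; W sinα = 23.4
Slice 4: Δl = 1.5/cos23.8° = 1.639 m; N'_4 = 107·cos23.8° − 34·1.639 = 42.2; c'Δl = 1.48; W sinα = 43.2
Slice 5: Δl = 2.3/cos34.2° = 2.781 m; N'_5 = 133·cos34.2° − 8·2.781 = 87.8; c'Δl = 2.50; W sinα = 74.8
Slice 6: Δl = 1.9/cos47.5° = 2.812 m; N'_6 = 43·cos47.5° − 6·2.812 = 12.2; c'Δl = 2.53; W sinα = 31.7
Σc'Δl = 11.3 kN/m; ΣN' = 268.0 kN/m; ΣW sinα = 183.9 kN/m
Resisting = 11.3 + 268.0·tan29.9° = 11.3 + 154.1 = 165.4 kN/m
FS = 165.4 / 183.9 = 0.899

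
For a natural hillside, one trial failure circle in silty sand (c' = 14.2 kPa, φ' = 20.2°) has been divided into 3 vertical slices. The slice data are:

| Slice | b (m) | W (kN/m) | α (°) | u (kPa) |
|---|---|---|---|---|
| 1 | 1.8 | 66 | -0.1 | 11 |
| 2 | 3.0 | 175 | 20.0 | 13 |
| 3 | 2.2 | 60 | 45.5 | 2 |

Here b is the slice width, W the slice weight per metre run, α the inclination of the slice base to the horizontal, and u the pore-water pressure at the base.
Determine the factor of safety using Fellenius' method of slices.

FS = 1.86

Ordinary method of slices: FS = Σ[c'·Δl_i + (W_i cosα_i − u_i·Δl_i)·tanφ'] / Σ W_i sinα_i, with Δl_i = b_i / cosα_i.
Slice 1: Δl = 1.8/cos(-0.1°) = 1.800 m; N'_1 = 66·cos(-0.1°) − 11·1.800 = 46.2; c'Δl = 25.56; W sinα = -0.1
Slice 2: Δl = 3.0/cos20.0° = 3.193 m; N'_2 = 175·cos20.0° − 13·3.193 = 122.9; c'Δl = 45.33; W sinα = 59.9
Slice 3: Δl = 2.2/cos45.5° = 3.139 m; N'_3 = 60·cos45.5° − 2·3.139 = 35.8; c'Δl = 44.57; W sinα = 42.8
Σc'Δl = 115.5 kN/m; ΣN' = 204.9 kN/m; ΣW sinα = 102.5 kN/m
Resisting = 115.5 + 204.9·tan20.2° = 115.5 + 75.4 = 190.9 kN/m
FS = 190.9 / 102.5 = 1.861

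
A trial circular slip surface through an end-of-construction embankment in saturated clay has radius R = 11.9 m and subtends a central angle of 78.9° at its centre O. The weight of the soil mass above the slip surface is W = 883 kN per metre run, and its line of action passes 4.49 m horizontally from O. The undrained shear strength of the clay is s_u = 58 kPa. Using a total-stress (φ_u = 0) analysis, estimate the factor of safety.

Taking moments about the centre O, the resisting moment is provided by the undrained shear strength acting along the arc:
Arc length L_a = R·θ = 11.9·(78.9°·π/180) = 11.9·1.3771 = 16.39 m
M_R = s_u·L_a·R = 58·16.39·11.9 = 11310.4 kN·m/m
M_D = W·d = 883·4.49 = 3964.7 kN·m/m
FS = M_R / M_D = 11310.4 / 3964.7 = 2.853

FS = 2.85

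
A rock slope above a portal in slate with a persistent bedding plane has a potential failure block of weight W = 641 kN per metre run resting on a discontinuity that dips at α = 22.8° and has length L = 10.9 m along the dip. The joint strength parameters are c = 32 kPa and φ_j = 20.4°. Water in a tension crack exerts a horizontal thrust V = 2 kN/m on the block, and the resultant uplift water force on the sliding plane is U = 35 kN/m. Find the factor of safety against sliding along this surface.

FS = 2.22

Resolving the block weight along and normal to the plane and applying the Mohr–Coulomb strength on the joint:
N' = W cosα − U − V sinα = 641·cos22.8° − 35 − 2·sin22.8° = 555.1 kN/m
Driving force T = W sinα + V cosα = 641·sin22.8° + 2·cos22.8° = 250.2 kN/m
Resisting force R = c·L + N'·tanφ_j = 32·10.9 + 555.1·tan20.4° = 348.8 + 206.5 = 555.3 kN/m
FS = R / T = 555.3 / 250.2 = 2.219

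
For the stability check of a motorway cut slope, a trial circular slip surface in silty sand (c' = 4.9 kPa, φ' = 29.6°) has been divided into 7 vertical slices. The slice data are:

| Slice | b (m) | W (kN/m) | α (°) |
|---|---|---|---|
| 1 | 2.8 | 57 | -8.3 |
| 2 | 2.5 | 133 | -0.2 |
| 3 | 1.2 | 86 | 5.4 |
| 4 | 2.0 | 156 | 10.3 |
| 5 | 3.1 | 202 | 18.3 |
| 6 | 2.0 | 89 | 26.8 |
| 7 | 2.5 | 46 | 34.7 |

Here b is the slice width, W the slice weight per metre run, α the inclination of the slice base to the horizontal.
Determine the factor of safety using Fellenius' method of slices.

FS = 3.20

Ordinary method of slices: FS = Σ[c'·Δl_i + (W_i cosα_i)·tanφ'] / Σ W_i sinα_i, with Δl_i = b_i / cosα_i.
Slice 1: Δl = 2.8/cos(-8.3°) = 2.830 m; N'_1 = 57·cos(-8.3°) = 56.4; c'Δl = 13.87; W sinα = -8.2
Slice 2: Δl = 2.5/cos(-0.2°) = 2.500 m; N'_2 = 133·cos(-0.2°) = 133.0; c'Δl = 12.25; W sinα = -0.5
Slice 3: Δl = 1.2/cos5.4° = 1.205 m; N'_3 = 86·cos5.4° = 85.6; c'Δl = 5.91; W sinα = 8.1
Slice 4: Δl = 2.0/cos10.3° = 2.033 m; N'_4 = 156·cos10.3° = 153.5; c'Δl = 9.96; W sinα = 27.9
Slice 5: Δl = 3.1/cos18.3° = 3.265 m; N'_5 = 202·cos18.3° = 191.8; c'Δl = 16.00; W sinα = 63.4
Slice 6: Δl = 2.0/cos26.8° = 2.241 m; N'_6 = 89·cos26.8° = 79.4; c'Δl = 10.98; W sinα = 40.1
Slice 7: Δl = 2.5/cos34.7° = 3.041 m; N'_7 = 46·cos34.7° = 37.8; c'Δl = 14.90; W sinα = 26.2
Σc'Δl = 83.9 kN/m; ΣN' = 737.5 kN/m; ΣW sinα = 157.0 kN/m
Resisting = 83.9 + 737.5·tan29.6° = 83.9 + 419.0 = 502.8 kN/m
FS = 502.8 / 157.0 = 3.202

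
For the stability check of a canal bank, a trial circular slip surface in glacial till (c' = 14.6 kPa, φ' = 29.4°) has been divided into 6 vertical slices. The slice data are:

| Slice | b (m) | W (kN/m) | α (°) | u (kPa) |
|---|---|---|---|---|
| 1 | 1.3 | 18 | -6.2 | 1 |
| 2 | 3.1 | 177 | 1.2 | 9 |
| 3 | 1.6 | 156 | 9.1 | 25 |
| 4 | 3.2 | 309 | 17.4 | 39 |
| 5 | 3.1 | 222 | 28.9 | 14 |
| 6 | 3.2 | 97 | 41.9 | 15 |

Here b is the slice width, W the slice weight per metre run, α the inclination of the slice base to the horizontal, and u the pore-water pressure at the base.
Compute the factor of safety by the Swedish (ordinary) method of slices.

FS = 2.02

Ordinary method of slices: FS = Σ[c'·Δl_i + (W_i cosα_i − u_i·Δl_i)·tanφ'] / Σ W_i sinα_i, with Δl_i = b_i / cosα_i.
Slice 1: Δl = 1.3/cos(-6.2°) = 1.308 m; N'_1 = 18·cos(-6.2°) − 1·1.308 = 16.6; c'Δl = 19.09; W sinα = -1.9
Slice 2: Δl = 3.1/cos1.2° = 3.101 m; N'_2 = 177·cos1.2° − 9·3.101 = 149.1; c'Δl = 45.27; W sinα = 3.7
Slice 3: Δl = 1.6/cos9.1° = 1.620 m; N'_3 = 156·cos9.1° − 25·1.620 = 113.5; c'Δl = 23.66; W sinα = 24.7
Slice 4: Δl = 3.2/cos17.4° = 3.353 m; N'_4 = 309·cos17.4° − 39·3.353 = 164.1; c'Δl = 48.96; W sinα = 92.4
Slice 5: Δl = 3.1/cos28.9° = 3.541 m; N'_5 = 222·cos28.9° − 14·3.541 = 144.8; c'Δl = 51.70; W sinα = 107.3
Slice 6: Δl = 3.2/cos41.9° = 4.299 m; N'_6 = 97·cos41.9° − 15·4.299 = 7.7; c'Δl = 62.77; W sinα = 64.8
Σc'Δl = 251.4 kN/m; ΣN' = 595.7 kN/m; ΣW sinα = 290.9 kN/m
Resisting = 251.4 + 595.7·tan29.4° = 251.4 + 335.7 = 587.1 kN/m
FS = 587.1 / 290.9 = 2.018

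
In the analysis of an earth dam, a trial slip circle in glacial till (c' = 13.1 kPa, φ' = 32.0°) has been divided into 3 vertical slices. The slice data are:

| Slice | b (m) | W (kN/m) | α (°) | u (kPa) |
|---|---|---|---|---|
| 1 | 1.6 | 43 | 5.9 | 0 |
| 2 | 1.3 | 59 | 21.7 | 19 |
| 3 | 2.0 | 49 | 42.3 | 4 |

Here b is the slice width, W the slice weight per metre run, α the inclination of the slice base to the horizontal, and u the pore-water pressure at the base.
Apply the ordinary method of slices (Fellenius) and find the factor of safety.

FS = 2.28

Ordinary method of slices: FS = Σ[c'·Δl_i + (W_i cosα_i − u_i·Δl_i)·tanφ'] / Σ W_i sinα_i, with Δl_i = b_i / cosα_i.
Slice 1: Δl = 1.6/cos5.9° = 1.609 m; N'_1 = 43·cos5.9° − 0·1.609 = 42.8; c'Δl = 21.07; W sinα = 4.4
Slice 2: Δl = 1.3/cos21.7° = 1.399 m; N'_2 = 59·cos21.7° − 19·1.399 = 28.2; c'Δl = 18.33; W sinα = 21.8
Slice 3: Δl = 2.0/cos42.3° = 2.704 m; N'_3 = 49·cos42.3° − 4·2.704 = 25.4; c'Δl = 35.42; W sinα = 33.0
Σc'Δl = 74.8 kN/m; ΣN' = 96.4 kN/m; ΣW sinα = 59.2 kN/m
Resisting = 74.8 + 96.4·tan32.0° = 74.8 + 60.3 = 135.1 kN/m
FS = 135.1 / 59.2 = 2.281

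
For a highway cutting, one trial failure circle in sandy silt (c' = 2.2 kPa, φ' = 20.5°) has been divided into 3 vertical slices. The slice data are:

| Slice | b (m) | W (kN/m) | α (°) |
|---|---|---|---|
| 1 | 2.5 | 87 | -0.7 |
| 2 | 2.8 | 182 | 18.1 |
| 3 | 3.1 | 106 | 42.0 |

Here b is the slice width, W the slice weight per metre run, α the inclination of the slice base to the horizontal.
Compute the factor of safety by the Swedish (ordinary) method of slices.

Ordinary method of slices: FS = Σ[c'·Δl_i + (W_i cosα_i)·tanφ'] / Σ W_i sinα_i, with Δl_i = b_i / cosα_i.
Slice 1: Δl = 2.5/cos(-0.7°) = 2.500 m; N'_1 = 87·cos(-0.7°) = 87.0; c'Δl = 5.50; W sinα = -1.1
Slice 2: Δl = 2.8/cos18.1° = 2.946 m; N'_2 = 182·cos18.1° = 173.0; c'Δl = 6.48; W sinα = 56.5
Slice 3: Δl = 3.1/cos42.0° = 4.171 m; N'_3 = 106·cos42.0° = 78.8; c'Δl = 9.18; W sinα = 70.9
Σc'Δl = 21.2 kN/m; ΣN' = 338.8 kN/m; ΣW sinα = 126.4 kN/m
Resisting = 21.2 + 338.8·tan20.5° = 21.2 + 126.7 = 147.8 kN/m
FS = 147.8 / 126.4 = 1.169

FS = 1.17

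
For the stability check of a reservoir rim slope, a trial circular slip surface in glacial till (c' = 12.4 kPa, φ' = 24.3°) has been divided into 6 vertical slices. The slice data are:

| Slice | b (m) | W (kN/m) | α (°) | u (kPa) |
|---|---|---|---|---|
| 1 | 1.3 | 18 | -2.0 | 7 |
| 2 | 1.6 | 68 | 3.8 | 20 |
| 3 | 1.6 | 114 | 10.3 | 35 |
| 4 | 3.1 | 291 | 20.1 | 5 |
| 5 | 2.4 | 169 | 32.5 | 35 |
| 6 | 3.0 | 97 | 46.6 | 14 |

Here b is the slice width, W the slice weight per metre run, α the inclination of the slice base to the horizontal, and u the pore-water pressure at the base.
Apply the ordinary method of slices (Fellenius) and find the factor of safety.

FS = 1.29

Ordinary method of slices: FS = Σ[c'·Δl_i + (W_i cosα_i − u_i·Δl_i)·tanφ'] / Σ W_i sinα_i, with Δl_i = b_i / cosα_i.
Slice 1: Δl = 1.3/cos(-2.0°) = 1.301 m; N'_1 = 18·cos(-2.0°) − 7·1.301 = 8.9; c'Δl = 16.13; W sinα = -0.6
Slice 2: Δl = 1.6/cos3.8° = 1.604 m; N'_2 = 68·cos3.8° − 20·1.604 = 35.8; c'Δl = 19.88; W sinα = 4.5
Slice 3: Δl = 1.6/cos10.3° = 1.626 m; N'_3 = 114·cos10.3° − 35·1.626 = 55.2; c'Δl = 20.16; W sinα = 20.4
Slice 4: Δl = 3.1/cos20.1° = 3.301 m; N'_4 = 291·cos20.1° − 5·3.301 = 256.8; c'Δl = 40.93; W sinα = 100.0
Slice 5: Δl = 2.4/cos32.5° = 2.846 m; N'_5 = 169·cos32.5° − 35·2.846 = 42.9; c'Δl = 35.29; W sinα = 90.8
Slice 6: Δl = 3.0/cos46.6° = 4.366 m; N'_6 = 97·cos46.6° − 14·4.366 = 5.5; c'Δl = 54.14; W sinα = 70.5
Σc'Δl = 186.5 kN/m; ΣN' = 405.1 kN/m; ΣW sinα = 285.5 kN/m
Resisting = 186.5 + 405.1·tan24.3° = 186.5 + 182.9 = 369.5 kN/m
FS = 369.5 / 285.5 = 1.294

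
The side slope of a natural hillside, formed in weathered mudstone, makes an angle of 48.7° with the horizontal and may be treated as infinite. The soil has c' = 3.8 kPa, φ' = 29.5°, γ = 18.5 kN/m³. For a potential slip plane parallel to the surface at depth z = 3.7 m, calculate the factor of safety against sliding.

For an infinite slope with a slip plane parallel to the surface (no pore pressure): FS = [c' + γz cos²β tanφ'] / [γz sinβ cosβ].
γz = 18.5·3.7 = 68.45 kN/m²
Numerator = 3.8 + 68.45·cos²48.7°·tan29.5° = 3.8 + 68.45·0.4356·0.5658 = 20.670 kPa
Denominator = 68.45·sin48.7°·cos48.7° = 68.45·0.7513·0.6600 = 33.940 kPa
FS = 20.670 / 33.940 = 0.609

FS = 0.61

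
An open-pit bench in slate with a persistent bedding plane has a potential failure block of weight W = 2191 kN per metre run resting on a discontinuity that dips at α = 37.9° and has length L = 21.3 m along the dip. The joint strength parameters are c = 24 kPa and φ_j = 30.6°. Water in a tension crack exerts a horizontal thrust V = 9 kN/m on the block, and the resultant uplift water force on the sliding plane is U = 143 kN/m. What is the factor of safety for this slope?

Resolving the block weight along and normal to the plane and applying the Mohr–Coulomb strength on the joint:
N' = W cosα − U − V sinα = 2191·cos37.9° − 143 − 9·sin37.9° = 1580.4 kN/m
Driving force T = W sinα + V cosα = 2191·sin37.9° + 9·cos37.9° = 1353.0 kN/m
Resisting force R = c·L + N'·tanφ_j = 24·21.3 + 1580.4·tan30.6° = 511.2 + 934.6 = 1445.8 kN/m
FS = R / T = 1445.8 / 1353.0 = 1.069

FS = 1.07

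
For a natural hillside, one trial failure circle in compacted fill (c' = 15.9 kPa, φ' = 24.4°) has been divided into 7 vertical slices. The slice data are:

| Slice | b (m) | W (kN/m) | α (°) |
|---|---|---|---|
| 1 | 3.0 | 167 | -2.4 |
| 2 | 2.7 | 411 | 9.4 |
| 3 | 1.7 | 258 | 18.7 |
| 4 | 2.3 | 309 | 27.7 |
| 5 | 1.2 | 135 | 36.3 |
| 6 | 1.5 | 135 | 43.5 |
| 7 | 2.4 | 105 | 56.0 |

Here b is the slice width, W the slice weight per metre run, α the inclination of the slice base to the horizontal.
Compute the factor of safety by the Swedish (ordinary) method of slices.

FS = 1.65

Ordinary method of slices: FS = Σ[c'·Δl_i + (W_i cosα_i)·tanφ'] / Σ W_i sinα_i, with Δl_i = b_i / cosα_i.
Slice 1: Δl = 3.0/cos(-2.4°) = 3.003 m; N'_1 = 167·cos(-2.4°) = 166.9; c'Δl = 47.74; W sinα = -7.0
Slice 2: Δl = 2.7/cos9.4° = 2.737 m; N'_2 = 411·cos9.4° = 405.5; c'Δl = 43.51; W sinα = 67.1
Slice 3: Δl = 1.7/cos18.7° = 1.795 m; N'_3 = 258·cos18.7° = 244.4; c'Δl = 28.54; W sinα = 82.7
Slice 4: Δl = 2.3/cos27.7° = 2.598 m; N'_4 = 309·cos27.7° = 273.6; c'Δl = 41.30; W sinα = 143.6
Slice 5: Δl = 1.2/cos36.3° = 1.489 m; N'_5 = 135·cos36.3° = 108.8; c'Δl = 23.67; W sinα = 79.9
Slice 6: Δl = 1.5/cos43.5° = 2.068 m; N'_6 = 135·cos43.5° = 97.9; c'Δl = 32.88; W sinα = 92.9
Slice 7: Δl = 2.4/cos56.0° = 4.292 m; N'_7 = 105·cos56.0° = 58.7; c'Δl = 68.24; W sinα = 87.0
Σc'Δl = 285.9 kN/m; ΣN' = 1355.7 kN/m; ΣW sinα = 546.4 kN/m
Resisting = 285.9 + 1355.7·tan24.4° = 285.9 + 615.0 = 900.9 kN/m
FS = 900.9 / 546.4 = 1.649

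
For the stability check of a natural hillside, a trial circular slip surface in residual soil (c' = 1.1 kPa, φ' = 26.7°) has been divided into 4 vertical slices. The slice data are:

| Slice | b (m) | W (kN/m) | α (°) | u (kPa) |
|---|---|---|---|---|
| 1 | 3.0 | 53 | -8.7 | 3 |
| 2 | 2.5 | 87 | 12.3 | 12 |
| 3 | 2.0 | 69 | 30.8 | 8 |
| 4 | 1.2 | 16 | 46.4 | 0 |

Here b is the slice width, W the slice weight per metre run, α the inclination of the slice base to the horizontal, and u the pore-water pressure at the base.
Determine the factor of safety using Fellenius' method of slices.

Ordinary method of slices: FS = Σ[c'·Δl_i + (W_i cosα_i − u_i·Δl_i)·tanφ'] / Σ W_i sinα_i, with Δl_i = b_i / cosα_i.
Slice 1: Δl = 3.0/cos(-8.7°) = 3.035 m; N'_1 = 53·cos(-8.7°) − 3·3.035 = 43.3; c'Δl = 3.34; W sinα = -8.0
Slice 2: Δl = 2.5/cos12.3° = 2.559 m; N'_2 = 87·cos12.3° − 12·2.559 = 54.3; c'Δl = 2.81; W sinα = 18.5
Slice 3: Δl = 2.0/cos30.8° = 2.328 m; N'_3 = 69·cos30.8° − 8·2.328 = 40.6; c'Δl = 2.56; W sinα = 35.3
Slice 4: Δl = 1.2/cos46.4° = 1.740 m; N'_4 = 16·cos46.4° − 0·1.740 = 11.0; c'Δl = 1.91; W sinα = 11.6
Σc'Δl = 10.6 kN/m; ΣN' = 149.3 kN/m; ΣW sinα = 57.4 kN/m
Resisting = 10.6 + 149.3·tan26.7° = 10.6 + 75.1 = 85.7 kN/m
FS = 85.7 / 57.4 = 1.492

FS = 1.49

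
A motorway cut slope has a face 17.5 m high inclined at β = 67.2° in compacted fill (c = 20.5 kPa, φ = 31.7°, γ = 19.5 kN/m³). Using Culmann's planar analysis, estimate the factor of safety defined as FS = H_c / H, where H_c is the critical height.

FS = 1.01

H_c = (4c/γ) · sinβ cosφ / [1 − cos(β − φ)]
    = (4·20.5/19.5) · sin67.2°·cos31.7° / [1 − cos35.5°]
    = 4.205 · 0.7843 / 0.1859 = 17.74 m
FS = H_c / H = 17.74 / 17.5 = 1.014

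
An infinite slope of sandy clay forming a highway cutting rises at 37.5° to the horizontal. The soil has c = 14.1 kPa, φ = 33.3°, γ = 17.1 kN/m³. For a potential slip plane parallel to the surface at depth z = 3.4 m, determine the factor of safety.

For an infinite slope with a slip plane parallel to the surface (no pore pressure): FS = [c + γz cos²β tanφ] / [γz sinβ cosβ].
γz = 17.1·3.4 = 58.14 kN/m²
Numerator = 14.1 + 58.14·cos²37.5°·tan33.3° = 14.1 + 58.14·0.6294·0.6569 = 38.138 kPa
Denominator = 58.14·sin37.5°·cos37.5° = 58.14·0.6088·0.7934 = 28.079 kPa
FS = 38.138 / 28.079 = 1.358

FS = 1.36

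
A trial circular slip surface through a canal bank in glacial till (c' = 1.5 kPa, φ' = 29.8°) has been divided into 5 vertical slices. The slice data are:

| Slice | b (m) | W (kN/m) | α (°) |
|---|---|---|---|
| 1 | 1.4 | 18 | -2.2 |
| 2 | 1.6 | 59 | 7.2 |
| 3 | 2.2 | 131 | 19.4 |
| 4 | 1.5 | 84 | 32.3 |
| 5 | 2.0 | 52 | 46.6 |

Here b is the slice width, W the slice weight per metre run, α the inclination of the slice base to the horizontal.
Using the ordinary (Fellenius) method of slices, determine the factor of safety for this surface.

FS = 1.44

Ordinary method of slices: FS = Σ[c'·Δl_i + (W_i cosα_i)·tanφ'] / Σ W_i sinα_i, with Δl_i = b_i / cosα_i.
Slice 1: Δl = 1.4/cos(-2.2°) = 1.401 m; N'_1 = 18·cos(-2.2°) = 18.0; c'Δl = 2.10; W sinα = -0.7
Slice 2: Δl = 1.6/cos7.2° = 1.613 m; N'_2 = 59·cos7.2° = 58.5; c'Δl = 2.42; W sinα = 7.4
Slice 3: Δl = 2.2/cos19.4° = 2.332 m; N'_3 = 131·cos19.4° = 123.6; c'Δl = 3.50; W sinα = 43.5
Slice 4: Δl = 1.5/cos32.3° = 1.775 m; N'_4 = 84·cos32.3° = 71.0; c'Δl = 2.66; W sinα = 44.9
Slice 5: Δl = 2.0/cos46.6° = 2.911 m; N'_5 = 52·cos46.6° = 35.7; c'Δl = 4.37; W sinα = 37.8
Σc'Δl = 15.0 kN/m; ΣN' = 306.8 kN/m; ΣW sinα = 132.9 kN/m
Resisting = 15.0 + 306.8·tan29.8° = 15.0 + 175.7 = 190.8 kN/m
FS = 190.8 / 132.9 = 1.436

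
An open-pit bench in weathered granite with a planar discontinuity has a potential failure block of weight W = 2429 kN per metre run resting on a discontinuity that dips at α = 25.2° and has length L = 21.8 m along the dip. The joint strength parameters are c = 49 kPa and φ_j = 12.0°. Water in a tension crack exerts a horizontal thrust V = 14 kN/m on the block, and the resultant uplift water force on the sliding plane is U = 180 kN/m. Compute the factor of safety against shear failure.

Resolving the block weight along and normal to the plane and applying the Mohr–Coulomb strength on the joint:
N' = W cosα − U − V sinα = 2429·cos25.2° − 180 − 14·sin25.2° = 2011.9 kN/m
Driving force T = W sinα + V cosα = 2429·sin25.2° + 14·cos25.2° = 1046.9 kN/m
Resisting force R = c·L + N'·tanφ_j = 49·21.8 + 2011.9·tan12.0° = 1068.2 + 427.6 = 1495.8 kN/m
FS = R / T = 1495.8 / 1046.9 = 1.429

FS = 1.43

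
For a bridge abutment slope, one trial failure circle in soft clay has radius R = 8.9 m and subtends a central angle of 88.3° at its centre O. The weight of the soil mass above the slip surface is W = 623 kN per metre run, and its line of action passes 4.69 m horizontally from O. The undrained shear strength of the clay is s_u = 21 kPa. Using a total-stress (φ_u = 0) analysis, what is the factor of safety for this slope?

FS = 0.88

Taking moments about the centre O, the resisting moment is provided by the undrained shear strength acting along the arc:
Arc length L_a = R·θ = 8.9·(88.3°·π/180) = 8.9·1.5411 = 13.72 m
M_R = s_u·L_a·R = 21·13.72·8.9 = 2563.5 kN·m/m
M_D = W·d = 623·4.69 = 2921.9 kN·m/m
FS = M_R / M_D = 2563.5 / 2921.9 = 0.877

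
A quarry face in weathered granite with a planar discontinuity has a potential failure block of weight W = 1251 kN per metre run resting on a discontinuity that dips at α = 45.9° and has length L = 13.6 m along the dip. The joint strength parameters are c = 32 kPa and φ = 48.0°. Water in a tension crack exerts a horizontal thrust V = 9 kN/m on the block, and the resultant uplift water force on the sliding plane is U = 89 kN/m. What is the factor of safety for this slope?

Resolving the block weight along and normal to the plane and applying the Mohr–Coulomb strength on the joint:
N' = W cosα − U − V sinα = 1251·cos45.9° − 89 − 9·sin45.9° = 775.1 kN/m
Driving force T = W sinα + V cosα = 1251·sin45.9° + 9·cos45.9° = 904.6 kN/m
Resisting force R = c·L + N'·tanφ = 32·13.6 + 775.1·tan48.0° = 435.2 + 860.9 = 1296.1 kN/m
FS = R / T = 1296.1 / 904.6 = 1.433

FS = 1.43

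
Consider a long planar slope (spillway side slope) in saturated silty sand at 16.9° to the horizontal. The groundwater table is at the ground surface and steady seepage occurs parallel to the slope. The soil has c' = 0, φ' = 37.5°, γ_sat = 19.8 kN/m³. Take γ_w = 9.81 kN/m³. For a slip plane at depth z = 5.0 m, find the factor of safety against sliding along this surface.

FS = 1.27

With seepage parallel to the slope and the water table at the surface, the effective normal stress on the slip plane uses the buoyant unit weight γ' = γ_sat − γ_w while the driving shear stress uses γ_sat:
FS = [c' + γ' z cos²β tanφ'] / [γ_sat z sinβ cosβ]
(For c' = 0 this reduces to FS = (γ'/γ_sat)·tanφ'/tanβ.)
γ' = 19.8 − 9.81 = 9.99 kN/m³
Numerator = 0.0 + 9.99·5.0·cos²16.9°·tan37.5° = 0.0 + 9.99·5.0·0.9155·0.7673 = 35.089 kPa
Denominator = 19.8·5.0·sin16.9°·cos16.9° = 19.8·5.0·0.2907·0.9568 = 27.537 kPa
FS = 35.089 / 27.537 = 1.274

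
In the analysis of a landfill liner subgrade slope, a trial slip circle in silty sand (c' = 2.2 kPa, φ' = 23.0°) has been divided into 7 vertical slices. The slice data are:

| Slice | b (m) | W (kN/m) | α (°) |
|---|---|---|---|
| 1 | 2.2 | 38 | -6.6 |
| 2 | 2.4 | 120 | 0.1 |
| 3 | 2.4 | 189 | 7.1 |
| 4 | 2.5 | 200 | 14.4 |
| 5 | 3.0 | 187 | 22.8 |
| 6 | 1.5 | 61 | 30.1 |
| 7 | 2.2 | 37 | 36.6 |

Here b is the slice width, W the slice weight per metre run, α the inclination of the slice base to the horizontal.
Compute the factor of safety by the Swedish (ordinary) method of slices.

FS = 1.93

Ordinary method of slices: FS = Σ[c'·Δl_i + (W_i cosα_i)·tanφ'] / Σ W_i sinα_i, with Δl_i = b_i / cosα_i.
Slice 1: Δl = 2.2/cos(-6.6°) = 2.215 m; N'_1 = 38·cos(-6.6°) = 37.7; c'Δl = 4.87; W sinα = -4.4
Slice 2: Δl = 2.4/cos0.1° = 2.400 m; N'_2 = 120·cos0.1° = 120.0; c'Δl = 5.28; W sinα = 0.2
Slice 3: Δl = 2.4/cos7.1° = 2.419 m; N'_3 = 189·cos7.1° = 187.6; c'Δl = 5.32; W sinα = 23.4
Slice 4: Δl = 2.5/cos14.4° = 2.581 m; N'_4 = 200·cos14.4° = 193.7; c'Δl = 5.68; W sinα = 49.7
Slice 5: Δl = 3.0/cos22.8° = 3.254 m; N'_5 = 187·cos22.8° = 172.4; c'Δl = 7.16; W sinα = 72.5
Slice 6: Δl = 1.5/cos30.1° = 1.734 m; N'_6 = 61·cos30.1° = 52.8; c'Δl = 3.81; W sinα = 30.6
Slice 7: Δl = 2.2/cos36.6° = 2.740 m; N'_7 = 37·cos36.6° = 29.7; c'Δl = 6.03; W sinα = 22.1
Σc'Δl = 38.2 kN/m; ΣN' = 793.9 kN/m; ΣW sinα = 194.1 kN/m
Resisting = 38.2 + 793.9·tan23.0° = 38.2 + 337.0 = 375.1 kN/m
FS = 375.1 / 194.1 = 1.933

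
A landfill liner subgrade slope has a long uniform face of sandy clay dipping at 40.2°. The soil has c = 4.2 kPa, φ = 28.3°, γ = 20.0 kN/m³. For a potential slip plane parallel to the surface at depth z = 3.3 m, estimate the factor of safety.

For an infinite slope with a slip plane parallel to the surface (no pore pressure): FS = [c + γz cos²β tanφ] / [γz sinβ cosβ].
γz = 20.0·3.3 = 66.00 kN/m²
Numerator = 4.2 + 66.00·cos²40.2°·tan28.3° = 4.2 + 66.00·0.5834·0.5384 = 24.932 kPa
Denominator = 66.00·sin40.2°·cos40.2° = 66.00·0.6455·0.7638 = 32.538 kPa
FS = 24.932 / 32.538 = 0.766

FS = 0.77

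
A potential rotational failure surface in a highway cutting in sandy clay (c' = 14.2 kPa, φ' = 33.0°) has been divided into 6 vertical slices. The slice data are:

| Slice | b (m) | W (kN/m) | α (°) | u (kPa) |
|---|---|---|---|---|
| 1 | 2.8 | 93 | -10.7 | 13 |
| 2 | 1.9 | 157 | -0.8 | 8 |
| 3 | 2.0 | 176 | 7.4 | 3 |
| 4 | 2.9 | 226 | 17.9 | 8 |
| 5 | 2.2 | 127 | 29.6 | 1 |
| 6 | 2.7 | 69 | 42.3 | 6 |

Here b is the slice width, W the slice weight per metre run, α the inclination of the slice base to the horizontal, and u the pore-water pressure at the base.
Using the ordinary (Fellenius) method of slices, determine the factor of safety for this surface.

FS = 3.72

Ordinary method of slices: FS = Σ[c'·Δl_i + (W_i cosα_i − u_i·Δl_i)·tanφ'] / Σ W_i sinα_i, with Δl_i = b_i / cosα_i.
Slice 1: Δl = 2.8/cos(-10.7°) = 2.850 m; N'_1 = 93·cos(-10.7°) − 13·2.850 = 54.3; c'Δl = 40.46; W sinα = -17.3
Slice 2: Δl = 1.9/cos(-0.8°) = 1.900 m; N'_2 = 157·cos(-0.8°) − 8·1.900 = 141.8; c'Δl = 26.98; W sinα = -2.2
Slice 3: Δl = 2.0/cos7.4° = 2.017 m; N'_3 = 176·cos7.4° − 3·2.017 = 168.5; c'Δl = 28.64; W sinα = 22.7
Slice 4: Δl = 2.9/cos17.9° = 3.048 m; N'_4 = 226·cos17.9° − 8·3.048 = 190.7; c'Δl = 43.27; W sinα = 69.5
Slice 5: Δl = 2.2/cos29.6° = 2.530 m; N'_5 = 127·cos29.6° − 1·2.530 = 107.9; c'Δl = 35.93; W sinα = 62.7
Slice 6: Δl = 2.7/cos42.3° = 3.650 m; N'_6 = 69·cos42.3° − 6·3.650 = 29.1; c'Δl = 51.84; W sinα = 46.4
Σc'Δl = 227.1 kN/m; ΣN' = 692.3 kN/m; ΣW sinα = 181.8 kN/m
Resisting = 227.1 + 692.3·tan33.0° = 227.1 + 449.6 = 676.7 kN/m
FS = 676.7 / 181.8 = 3.722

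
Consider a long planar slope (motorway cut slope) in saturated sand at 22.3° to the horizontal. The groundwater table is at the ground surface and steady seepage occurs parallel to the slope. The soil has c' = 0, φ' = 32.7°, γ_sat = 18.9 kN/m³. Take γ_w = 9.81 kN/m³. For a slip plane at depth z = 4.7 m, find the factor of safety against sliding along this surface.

With seepage parallel to the slope and the water table at the surface, the effective normal stress on the slip plane uses the buoyant unit weight γ' = γ_sat − γ_w while the driving shear stress uses γ_sat:
FS = [c' + γ' z cos²β tanφ'] / [γ_sat z sinβ cosβ]
(For c' = 0 this reduces to FS = (γ'/γ_sat)·tanφ'/tanβ.)
γ' = 18.9 − 9.81 = 9.09 kN/m³
Numerator = 0.0 + 9.09·4.7·cos²22.3°·tan32.7° = 0.0 + 9.09·4.7·0.8560·0.6420 = 23.478 kPa
Denominator = 18.9·4.7·sin22.3°·cos22.3° = 18.9·4.7·0.3795·0.9252 = 31.186 kPa
FS = 23.478 / 31.186 = 0.753

FS = 0.75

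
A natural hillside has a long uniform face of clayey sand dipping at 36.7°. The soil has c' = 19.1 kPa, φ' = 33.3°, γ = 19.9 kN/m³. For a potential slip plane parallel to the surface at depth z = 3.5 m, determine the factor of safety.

FS = 1.45

For an infinite slope with a slip plane parallel to the surface (no pore pressure): FS = [c' + γz cos²β tanφ'] / [γz sinβ cosβ].
γz = 19.9·3.5 = 69.65 kN/m²
Numerator = 19.1 + 69.65·cos²36.7°·tan33.3° = 19.1 + 69.65·0.6428·0.6569 = 48.511 kPa
Denominator = 69.65·sin36.7°·cos36.7° = 69.65·0.5976·0.8018 = 33.374 kPa
FS = 48.511 / 33.374 = 1.454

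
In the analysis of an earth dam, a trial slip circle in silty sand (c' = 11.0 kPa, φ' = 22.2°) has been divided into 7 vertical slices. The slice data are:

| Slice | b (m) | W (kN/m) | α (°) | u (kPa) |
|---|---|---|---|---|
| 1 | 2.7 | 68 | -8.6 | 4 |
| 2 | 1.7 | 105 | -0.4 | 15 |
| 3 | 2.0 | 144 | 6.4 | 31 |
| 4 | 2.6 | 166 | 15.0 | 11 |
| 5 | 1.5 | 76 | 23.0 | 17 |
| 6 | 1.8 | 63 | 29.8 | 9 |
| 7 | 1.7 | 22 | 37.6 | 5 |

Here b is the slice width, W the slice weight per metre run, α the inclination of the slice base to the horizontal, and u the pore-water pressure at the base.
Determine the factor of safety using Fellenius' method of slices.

FS = 2.78

Ordinary method of slices: FS = Σ[c'·Δl_i + (W_i cosα_i − u_i·Δl_i)·tanφ'] / Σ W_i sinα_i, with Δl_i = b_i / cosα_i.
Slice 1: Δl = 2.7/cos(-8.6°) = 2.731 m; N'_1 = 68·cos(-8.6°) − 4·2.731 = 56.3; c'Δl = 30.04; W sinα = -10.2
Slice 2: Δl = 1.7/cos(-0.4°) = 1.700 m; N'_2 = 105·cos(-0.4°) − 15·1.700 = 79.5; c'Δl = 18.70; W sinα = -0.7
Slice 3: Δl = 2.0/cos6.4° = 2.013 m; N'_3 = 144·cos6.4° − 31·2.013 = 80.7; c'Δl = 22.14; W sinα = 16.1
Slice 4: Δl = 2.6/cos15.0° = 2.692 m; N'_4 = 166·cos15.0° − 11·2.692 = 130.7; c'Δl = 29.61; W sinα = 43.0
Slice 5: Δl = 1.5/cos23.0° = 1.630 m; N'_5 = 76·cos23.0° − 17·1.630 = 42.3; c'Δl = 17.92; W sinα = 29.7
Slice 6: Δl = 1.8/cos29.8° = 2.074 m; N'_6 = 63·cos29.8° − 9·2.074 = 36.0; c'Δl = 22.82; W sinα = 31.3
Slice 7: Δl = 1.7/cos37.6° = 2.146 m; N'_7 = 22·cos37.6° − 5·2.146 = 6.7; c'Δl = 23.60; W sinα = 13.4
Σc'Δl = 164.8 kN/m; ΣN' = 432.2 kN/m; ΣW sinα = 122.5 kN/m
Resisting = 164.8 + 432.2·tan22.2° = 164.8 + 176.4 = 341.2 kN/m
FS = 341.2 / 122.5 = 2.784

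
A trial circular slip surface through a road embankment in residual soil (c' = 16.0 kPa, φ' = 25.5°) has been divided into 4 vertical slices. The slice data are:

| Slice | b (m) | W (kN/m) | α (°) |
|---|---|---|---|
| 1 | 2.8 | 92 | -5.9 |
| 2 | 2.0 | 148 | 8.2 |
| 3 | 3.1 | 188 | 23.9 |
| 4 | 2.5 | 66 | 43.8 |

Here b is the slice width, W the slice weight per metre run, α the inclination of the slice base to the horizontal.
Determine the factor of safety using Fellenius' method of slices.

FS = 3.04

Ordinary method of slices: FS = Σ[c'·Δl_i + (W_i cosα_i)·tanφ'] / Σ W_i sinα_i, with Δl_i = b_i / cosα_i.
Slice 1: Δl = 2.8/cos(-5.9°) = 2.815 m; N'_1 = 92·cos(-5.9°) = 91.5; c'Δl = 45.04; W sinα = -9.5
Slice 2: Δl = 2.0/cos8.2° = 2.021 m; N'_2 = 148·cos8.2° = 146.5; c'Δl = 32.33; W sinα = 21.1
Slice 3: Δl = 3.1/cos23.9° = 3.391 m; N'_3 = 188·cos23.9° = 171.9; c'Δl = 54.25; W sinα = 76.2
Slice 4: Δl = 2.5/cos43.8° = 3.464 m; N'_4 = 66·cos43.8° = 47.6; c'Δl = 55.42; W sinα = 45.7
Σc'Δl = 187.0 kN/m; ΣN' = 457.5 kN/m; ΣW sinα = 133.5 kN/m
Resisting = 187.0 + 457.5·tan25.5° = 187.0 + 218.2 = 405.3 kN/m
FS = 405.3 / 133.5 = 3.036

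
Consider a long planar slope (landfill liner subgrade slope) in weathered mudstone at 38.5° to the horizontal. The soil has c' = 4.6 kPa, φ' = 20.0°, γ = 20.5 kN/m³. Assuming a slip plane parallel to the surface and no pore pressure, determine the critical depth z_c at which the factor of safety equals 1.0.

z_c = 0.85 m

Setting FS = 1.00 in FS = [c' + γz cos²β tanφ'] / [γz sinβ cosβ] and solving for z:
z = c' / [γ cosβ (FS·sinβ − cosβ·tanφ')]
  = 4.6 / [20.5·cos38.5°·(1.00·sin38.5° − cos38.5°·tan20.0°)]
  = 4.6 / [20.5·0.7826·(1.00·0.6225 − 0.7826·0.3640)]
  = 4.6 / 5.4174 = 0.849 m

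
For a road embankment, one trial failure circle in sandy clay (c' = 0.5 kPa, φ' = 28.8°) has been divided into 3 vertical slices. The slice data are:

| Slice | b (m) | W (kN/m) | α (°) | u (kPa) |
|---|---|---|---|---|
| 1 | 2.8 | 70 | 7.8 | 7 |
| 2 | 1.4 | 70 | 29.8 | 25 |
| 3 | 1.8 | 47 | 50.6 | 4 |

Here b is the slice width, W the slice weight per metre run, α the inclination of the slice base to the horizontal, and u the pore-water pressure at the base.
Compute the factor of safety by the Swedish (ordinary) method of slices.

Ordinary method of slices: FS = Σ[c'·Δl_i + (W_i cosα_i − u_i·Δl_i)·tanφ'] / Σ W_i sinα_i, with Δl_i = b_i / cosα_i.
Slice 1: Δl = 2.8/cos7.8° = 2.826 m; N'_1 = 70·cos7.8° − 7·2.826 = 49.6; c'Δl = 1.41; W sinα = 9.5
Slice 2: Δl = 1.4/cos29.8° = 1.613 m; N'_2 = 70·cos29.8° − 25·1.613 = 20.4; c'Δl = 0.81; W sinα = 34.8
Slice 3: Δl = 1.8/cos50.6° = 2.836 m; N'_3 = 47·cos50.6° − 4·2.836 = 18.5; c'Δl = 1.42; W sinα = 36.3
Σc'Δl = 3.6 kN/m; ΣN' = 88.5 kN/m; ΣW sinα = 80.6 kN/m
Resisting = 3.6 + 88.5·tan28.8° = 3.6 + 48.6 = 52.3 kN/m
FS = 52.3 / 80.6 = 0.649

FS = 0.65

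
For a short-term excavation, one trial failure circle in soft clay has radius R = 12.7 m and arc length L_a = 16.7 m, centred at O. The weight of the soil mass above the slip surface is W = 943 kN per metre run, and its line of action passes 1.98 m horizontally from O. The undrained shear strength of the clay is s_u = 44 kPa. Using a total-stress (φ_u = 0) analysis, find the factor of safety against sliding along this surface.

Taking moments about the centre O, the resisting moment is provided by the undrained shear strength acting along the arc:
M_R = s_u·L_a·R = 44·16.70·12.7 = 9332.0 kN·m/m
M_D = W·d = 943·1.98 = 1867.1 kN·m/m
FS = M_R / M_D = 9332.0 / 1867.1 = 4.998

FS = 5.00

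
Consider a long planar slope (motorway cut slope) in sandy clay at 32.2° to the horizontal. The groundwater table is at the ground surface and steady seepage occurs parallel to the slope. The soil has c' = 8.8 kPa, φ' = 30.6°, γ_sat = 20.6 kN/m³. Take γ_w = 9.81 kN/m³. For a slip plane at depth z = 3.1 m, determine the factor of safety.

With seepage parallel to the slope and the water table at the surface, the effective normal stress on the slip plane uses the buoyant unit weight γ' = γ_sat − γ_w while the driving shear stress uses γ_sat:
FS = [c' + γ' z cos²β tanφ'] / [γ_sat z sinβ cosβ]
γ' = 20.6 − 9.81 = 10.79 kN/m³
Numerator = 8.8 + 10.79·3.1·cos²32.2°·tan30.6° = 8.8 + 10.79·3.1·0.7160·0.5914 = 22.965 kPa
Denominator = 20.6·3.1·sin32.2°·cos32.2° = 20.6·3.1·0.5329·0.8462 = 28.796 kPa
FS = 22.965 / 28.796 = 0.798

FS = 0.80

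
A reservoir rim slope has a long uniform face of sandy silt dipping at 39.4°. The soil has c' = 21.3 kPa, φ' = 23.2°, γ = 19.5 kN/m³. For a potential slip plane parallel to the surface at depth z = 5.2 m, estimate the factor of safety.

FS = 0.95

For an infinite slope with a slip plane parallel to the surface (no pore pressure): FS = [c' + γz cos²β tanφ'] / [γz sinβ cosβ].
γz = 19.5·5.2 = 101.40 kN/m²
Numerator = 21.3 + 101.40·cos²39.4°·tan23.2° = 21.3 + 101.40·0.5971·0.4286 = 47.251 kPa
Denominator = 101.40·sin39.4°·cos39.4° = 101.40·0.6347·0.7727 = 49.734 kPa
FS = 47.251 / 49.734 = 0.950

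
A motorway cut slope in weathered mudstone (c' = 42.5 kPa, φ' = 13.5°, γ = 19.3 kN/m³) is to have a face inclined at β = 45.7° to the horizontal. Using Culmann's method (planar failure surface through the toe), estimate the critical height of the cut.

H_c = 39.85 m

Culmann's analysis gives the critical failure plane at α_cr = (β + φ')/2 = (45.7 + 13.5)/2 = 29.6°, and the critical height
H_c = (4c'/γ) · sinβ cosφ' / [1 − cos(β − φ')]
    = (4·42.5/19.3) · sin45.7°·cos13.5° / [1 − cos(32.2°)]
    = 8.808 · 0.7157·0.9724 / [1 − 0.8462]
    = 8.808 · 0.6959 / 0.1538
    = 39.85 m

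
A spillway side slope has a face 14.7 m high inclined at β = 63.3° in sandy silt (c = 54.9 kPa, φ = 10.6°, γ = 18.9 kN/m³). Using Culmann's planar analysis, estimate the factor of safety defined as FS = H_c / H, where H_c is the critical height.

H_c = (4c/γ) · sinβ cosφ / [1 − cos(β − φ)]
    = (4·54.9/18.9) · sin63.3°·cos10.6° / [1 − cos52.7°]
    = 11.619 · 0.8781 / 0.3940 = 25.90 m
FS = H_c / H = 25.90 / 14.7 = 1.762

FS = 1.76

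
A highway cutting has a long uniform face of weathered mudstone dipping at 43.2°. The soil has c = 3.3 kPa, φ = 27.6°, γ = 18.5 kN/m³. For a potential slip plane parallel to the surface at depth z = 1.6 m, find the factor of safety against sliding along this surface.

FS = 0.78

For an infinite slope with a slip plane parallel to the surface (no pore pressure): FS = [c + γz cos²β tanφ] / [γz sinβ cosβ].
γz = 18.5·1.6 = 29.60 kN/m²
Numerator = 3.3 + 29.60·cos²43.2°·tan27.6° = 3.3 + 29.60·0.5314·0.5228 = 11.523 kPa
Denominator = 29.60·sin43.2°·cos43.2° = 29.60·0.6845·0.7290 = 14.771 kPa
FS = 11.523 / 14.771 = 0.780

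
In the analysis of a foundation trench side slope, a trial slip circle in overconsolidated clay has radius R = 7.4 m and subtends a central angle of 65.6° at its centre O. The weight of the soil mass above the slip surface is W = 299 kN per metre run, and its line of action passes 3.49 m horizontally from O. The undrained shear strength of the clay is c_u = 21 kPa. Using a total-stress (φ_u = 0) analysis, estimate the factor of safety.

Taking moments about the centre O, the resisting moment is provided by the undrained shear strength acting along the arc:
Arc length L_a = R·θ = 7.4·(65.6°·π/180) = 7.4·1.1449 = 8.47 m
M_R = c_u·L_a·R = 21·8.47·7.4 = 1316.6 kN·m/m
M_D = W·d = 299·3.49 = 1043.5 kN·m/m
FS = M_R / M_D = 1316.6 / 1043.5 = 1.262

FS = 1.26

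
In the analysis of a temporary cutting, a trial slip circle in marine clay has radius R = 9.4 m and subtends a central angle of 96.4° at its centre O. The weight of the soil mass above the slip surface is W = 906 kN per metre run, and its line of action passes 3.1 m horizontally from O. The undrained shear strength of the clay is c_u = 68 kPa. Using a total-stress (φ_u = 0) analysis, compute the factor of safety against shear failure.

FS = 3.60

Taking moments about the centre O, the resisting moment is provided by the undrained shear strength acting along the arc:
Arc length L_a = R·θ = 9.4·(96.4°·π/180) = 9.4·1.6825 = 15.82 m
M_R = c_u·L_a·R = 68·15.82·9.4 = 10109.3 kN·m/m
M_D = W·d = 906·3.1 = 2808.6 kN·m/m
FS = M_R / M_D = 10109.3 / 2808.6 = 3.599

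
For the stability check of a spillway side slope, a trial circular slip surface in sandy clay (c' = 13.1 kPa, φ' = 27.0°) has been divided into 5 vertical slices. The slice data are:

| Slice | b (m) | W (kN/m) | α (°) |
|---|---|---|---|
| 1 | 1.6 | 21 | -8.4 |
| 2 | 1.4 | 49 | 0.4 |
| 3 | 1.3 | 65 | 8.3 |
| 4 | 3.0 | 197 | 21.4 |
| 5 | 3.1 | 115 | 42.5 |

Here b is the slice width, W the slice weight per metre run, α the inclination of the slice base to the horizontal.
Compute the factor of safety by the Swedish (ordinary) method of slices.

FS = 2.30

Ordinary method of slices: FS = Σ[c'·Δl_i + (W_i cosα_i)·tanφ'] / Σ W_i sinα_i, with Δl_i = b_i / cosα_i.
Slice 1: Δl = 1.6/cos(-8.4°) = 1.617 m; N'_1 = 21·cos(-8.4°) = 20.8; c'Δl = 21.19; W sinα = -3.1
Slice 2: Δl = 1.4/cos0.4° = 1.400 m; N'_2 = 49·cos0.4° = 49.0; c'Δl = 18.34; W sinα = 0.3
Slice 3: Δl = 1.3/cos8.3° = 1.314 m; N'_3 = 65·cos8.3° = 64.3; c'Δl = 17.21; W sinα = 9.4
Slice 4: Δl = 3.0/cos21.4° = 3.222 m; N'_4 = 197·cos21.4° = 183.4; c'Δl = 42.21; W sinα = 71.9
Slice 5: Δl = 3.1/cos42.5° = 4.205 m; N'_5 = 115·cos42.5° = 84.8; c'Δl = 55.08; W sinα = 77.7
Σc'Δl = 154.0 kN/m; ΣN' = 402.3 kN/m; ΣW sinα = 156.2 kN/m
Resisting = 154.0 + 402.3·tan27.0° = 154.0 + 205.0 = 359.0 kN/m
FS = 359.0 / 156.2 = 2.298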